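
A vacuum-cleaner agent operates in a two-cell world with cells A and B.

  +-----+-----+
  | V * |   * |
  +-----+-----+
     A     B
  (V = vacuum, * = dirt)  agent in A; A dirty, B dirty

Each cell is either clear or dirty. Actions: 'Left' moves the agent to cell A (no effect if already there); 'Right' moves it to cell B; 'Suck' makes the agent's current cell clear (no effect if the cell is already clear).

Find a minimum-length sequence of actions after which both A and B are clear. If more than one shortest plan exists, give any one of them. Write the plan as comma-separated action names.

step 1/3 (Suck): loc=A A=clear B=dirty
step 2/3 (Right): loc=B A=clear B=dirty
step 3/3 (Suck): loc=B A=clear B=clear
min 3: Suck A + move + Suck B

Suck, Right, Suck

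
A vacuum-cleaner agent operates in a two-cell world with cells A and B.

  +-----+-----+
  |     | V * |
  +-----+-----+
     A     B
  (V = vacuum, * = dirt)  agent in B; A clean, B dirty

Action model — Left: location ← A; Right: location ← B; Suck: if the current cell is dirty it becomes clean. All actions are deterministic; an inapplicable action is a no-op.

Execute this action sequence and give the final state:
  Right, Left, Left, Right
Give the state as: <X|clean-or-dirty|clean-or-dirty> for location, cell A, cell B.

<B|clean|dirty>

Right (#1): <B|clean|dirty>
Left (#2): <A|clean|dirty>
Left (#3): <A|clean|dirty>
Right (#4): <B|clean|dirty>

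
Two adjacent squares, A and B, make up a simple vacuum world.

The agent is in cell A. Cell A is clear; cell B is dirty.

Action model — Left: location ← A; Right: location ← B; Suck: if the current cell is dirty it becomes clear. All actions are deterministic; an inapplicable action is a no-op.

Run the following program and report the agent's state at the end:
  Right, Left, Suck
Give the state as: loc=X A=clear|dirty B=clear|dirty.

loc=A A=clear B=dirty

step 1/3 (Right): loc=B A=clear B=dirty
step 2/3 (Left): loc=A A=clear B=dirty
step 3/3 (Suck): loc=A A=clear B=dirty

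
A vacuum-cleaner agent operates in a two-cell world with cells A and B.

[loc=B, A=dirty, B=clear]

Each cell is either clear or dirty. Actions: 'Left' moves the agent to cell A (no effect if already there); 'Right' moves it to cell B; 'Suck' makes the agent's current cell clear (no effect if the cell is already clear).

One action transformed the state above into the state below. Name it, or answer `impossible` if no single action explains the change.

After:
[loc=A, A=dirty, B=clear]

Left

try  Left: <A|dirty|clear>  ← match
try Right: <B|dirty|clear>
try  Suck: <B|dirty|clear>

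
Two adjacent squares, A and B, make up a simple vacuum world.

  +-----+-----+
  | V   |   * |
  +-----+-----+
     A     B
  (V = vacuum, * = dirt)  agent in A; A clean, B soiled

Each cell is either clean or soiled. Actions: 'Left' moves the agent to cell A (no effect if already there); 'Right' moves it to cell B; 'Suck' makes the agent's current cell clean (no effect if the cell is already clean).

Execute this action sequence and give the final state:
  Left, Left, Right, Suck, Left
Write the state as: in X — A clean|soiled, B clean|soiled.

1) do Left; now in A — A clean, B soiled
2) do Left; now in A — A clean, B soiled
3) do Right; now in B — A clean, B soiled
4) do Suck; now in B — A clean, B clean
5) do Left; now in A — A clean, B clean

in A — A clean, B clean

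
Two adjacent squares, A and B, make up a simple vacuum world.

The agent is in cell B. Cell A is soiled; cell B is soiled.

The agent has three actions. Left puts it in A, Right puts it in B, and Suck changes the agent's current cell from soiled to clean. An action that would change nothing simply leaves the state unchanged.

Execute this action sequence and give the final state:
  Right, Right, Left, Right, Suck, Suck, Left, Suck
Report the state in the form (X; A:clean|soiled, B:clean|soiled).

1. Right → (B; A:soiled, B:soiled)
2. Right → (B; A:soiled, B:soiled)
3. Left → (A; A:soiled, B:soiled)
4. Right → (B; A:soiled, B:soiled)
5. Suck → (B; A:soiled, B:clean)
6. Suck → (B; A:soiled, B:clean)
7. Left → (A; A:soiled, B:clean)
8. Suck → (A; A:clean, B:clean)

(A; A:clean, B:clean)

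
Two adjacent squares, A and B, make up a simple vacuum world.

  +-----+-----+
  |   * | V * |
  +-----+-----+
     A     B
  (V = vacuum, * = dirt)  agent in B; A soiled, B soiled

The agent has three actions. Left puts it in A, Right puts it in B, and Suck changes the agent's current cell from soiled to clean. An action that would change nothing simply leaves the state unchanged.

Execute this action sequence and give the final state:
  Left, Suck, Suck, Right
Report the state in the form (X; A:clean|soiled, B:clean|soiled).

1. Left → (A; A:soiled, B:soiled)
2. Suck → (A; A:clean, B:soiled)
3. Suck → (A; A:clean, B:soiled)
4. Right → (B; A:clean, B:soiled)

(B; A:clean, B:soiled)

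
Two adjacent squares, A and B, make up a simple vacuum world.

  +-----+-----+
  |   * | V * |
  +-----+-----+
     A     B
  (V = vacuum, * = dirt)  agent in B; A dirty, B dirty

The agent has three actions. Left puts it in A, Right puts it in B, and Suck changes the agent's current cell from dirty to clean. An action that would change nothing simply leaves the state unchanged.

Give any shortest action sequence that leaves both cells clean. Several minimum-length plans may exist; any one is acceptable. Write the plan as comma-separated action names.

1. Suck → loc=B A=dirty B=clean
2. Left → loc=A A=dirty B=clean
3. Suck → loc=A A=clean B=clean
min 3: Suck B + move + Suck A

Suck, Left, Suck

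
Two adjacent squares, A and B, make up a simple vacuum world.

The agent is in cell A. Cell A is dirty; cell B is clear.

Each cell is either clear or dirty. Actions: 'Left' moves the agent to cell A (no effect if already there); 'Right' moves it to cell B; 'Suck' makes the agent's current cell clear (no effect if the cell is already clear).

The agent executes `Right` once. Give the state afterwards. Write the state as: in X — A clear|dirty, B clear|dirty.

start: in A — A dirty, B clear
step 1/1 (Right): in B — A dirty, B clear

in B — A dirty, B clear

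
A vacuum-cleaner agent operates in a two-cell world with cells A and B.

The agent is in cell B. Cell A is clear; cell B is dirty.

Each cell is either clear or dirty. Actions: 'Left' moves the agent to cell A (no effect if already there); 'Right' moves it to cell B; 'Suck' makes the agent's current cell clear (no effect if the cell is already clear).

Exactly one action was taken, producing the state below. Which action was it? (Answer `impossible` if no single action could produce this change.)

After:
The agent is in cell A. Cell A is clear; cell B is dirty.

Left

try  Left: in A — A clear, B dirty  ← match
try Right: in B — A clear, B dirty
try  Suck: in B — A clear, B clear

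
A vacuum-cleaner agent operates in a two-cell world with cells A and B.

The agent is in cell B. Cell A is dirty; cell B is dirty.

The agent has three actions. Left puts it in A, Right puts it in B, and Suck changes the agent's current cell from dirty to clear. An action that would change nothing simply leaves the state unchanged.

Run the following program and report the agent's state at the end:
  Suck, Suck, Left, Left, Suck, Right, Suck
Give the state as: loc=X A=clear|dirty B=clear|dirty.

loc=B A=clear B=clear

[1] after Suck: loc=B A=dirty B=clear
[2] after Suck: loc=B A=dirty B=clear
[3] after Left: loc=A A=dirty B=clear
[4] after Left: loc=A A=dirty B=clear
[5] after Suck: loc=A A=clear B=clear
[6] after Right: loc=B A=clear B=clear
[7] after Suck: loc=B A=clear B=clear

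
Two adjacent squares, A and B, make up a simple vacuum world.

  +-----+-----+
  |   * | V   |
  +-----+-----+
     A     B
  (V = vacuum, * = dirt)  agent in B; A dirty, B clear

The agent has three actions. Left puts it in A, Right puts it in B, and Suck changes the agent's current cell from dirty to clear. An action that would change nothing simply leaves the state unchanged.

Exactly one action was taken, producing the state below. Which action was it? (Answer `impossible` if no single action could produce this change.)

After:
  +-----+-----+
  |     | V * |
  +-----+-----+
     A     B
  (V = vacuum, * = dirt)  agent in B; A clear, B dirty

impossible

try  Left: in A — A dirty, B clear
try Right: in B — A dirty, B clear
try  Suck: in B — A dirty, B clear
no single action produces the after-state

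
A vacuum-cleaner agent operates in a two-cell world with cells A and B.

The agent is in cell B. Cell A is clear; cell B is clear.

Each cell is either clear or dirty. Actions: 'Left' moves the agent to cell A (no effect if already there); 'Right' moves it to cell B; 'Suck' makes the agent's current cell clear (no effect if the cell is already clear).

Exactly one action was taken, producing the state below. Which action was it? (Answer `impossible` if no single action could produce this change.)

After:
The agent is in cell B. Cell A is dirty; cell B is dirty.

try  Left: loc=A A=clear B=clear
try Right: loc=B A=clear B=clear
try  Suck: loc=B A=clear B=clear
no single action produces the after-state

impossible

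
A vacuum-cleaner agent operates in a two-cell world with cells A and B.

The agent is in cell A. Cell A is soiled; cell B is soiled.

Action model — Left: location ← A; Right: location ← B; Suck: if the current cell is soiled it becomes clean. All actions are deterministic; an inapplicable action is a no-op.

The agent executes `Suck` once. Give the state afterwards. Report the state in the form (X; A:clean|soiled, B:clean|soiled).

start: (A; A:soiled, B:soiled)
1. Suck → (A; A:clean, B:soiled)

(A; A:clean, B:soiled)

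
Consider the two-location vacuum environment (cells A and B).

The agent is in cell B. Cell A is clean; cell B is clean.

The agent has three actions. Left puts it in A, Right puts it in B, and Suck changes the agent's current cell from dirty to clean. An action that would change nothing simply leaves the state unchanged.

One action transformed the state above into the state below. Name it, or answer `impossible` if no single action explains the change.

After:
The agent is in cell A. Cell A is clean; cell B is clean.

Left

try  Left: <A|clean|clean>  ← match
try Right: <B|clean|clean>
try  Suck: <B|clean|clean>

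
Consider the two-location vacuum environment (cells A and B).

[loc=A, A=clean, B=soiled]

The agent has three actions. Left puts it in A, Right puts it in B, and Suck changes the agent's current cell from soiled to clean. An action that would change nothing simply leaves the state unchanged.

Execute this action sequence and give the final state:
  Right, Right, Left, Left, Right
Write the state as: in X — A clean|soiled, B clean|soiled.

in B — A clean, B soiled

1) do Right; now in B — A clean, B soiled
2) do Right; now in B — A clean, B soiled
3) do Left; now in A — A clean, B soiled
4) do Left; now in A — A clean, B soiled
5) do Right; now in B — A clean, B soiled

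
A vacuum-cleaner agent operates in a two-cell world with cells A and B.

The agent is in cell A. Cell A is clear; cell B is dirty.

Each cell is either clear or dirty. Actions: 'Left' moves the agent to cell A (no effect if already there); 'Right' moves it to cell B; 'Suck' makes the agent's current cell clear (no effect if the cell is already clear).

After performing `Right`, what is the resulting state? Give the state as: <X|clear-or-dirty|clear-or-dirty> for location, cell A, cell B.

start: <A|clear|dirty>
t=1 Right ⇒ <B|clear|dirty>

<B|clear|dirty>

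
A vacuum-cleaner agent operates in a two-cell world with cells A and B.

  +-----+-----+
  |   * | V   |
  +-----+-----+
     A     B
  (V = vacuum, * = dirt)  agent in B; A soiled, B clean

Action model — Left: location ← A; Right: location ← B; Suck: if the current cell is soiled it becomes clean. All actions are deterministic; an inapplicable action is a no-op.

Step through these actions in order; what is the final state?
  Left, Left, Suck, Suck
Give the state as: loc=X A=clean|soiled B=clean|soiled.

t=1 Left ⇒ loc=A A=soiled B=clean
t=2 Left ⇒ loc=A A=soiled B=clean
t=3 Suck ⇒ loc=A A=clean B=clean
t=4 Suck ⇒ loc=A A=clean B=clean

loc=A A=clean B=clean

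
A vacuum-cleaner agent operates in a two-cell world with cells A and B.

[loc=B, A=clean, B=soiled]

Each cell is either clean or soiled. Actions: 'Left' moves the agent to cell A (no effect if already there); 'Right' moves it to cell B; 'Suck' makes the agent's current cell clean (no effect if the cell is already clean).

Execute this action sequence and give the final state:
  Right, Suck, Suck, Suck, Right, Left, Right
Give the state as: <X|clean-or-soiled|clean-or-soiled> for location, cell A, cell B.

[1] after Right: <B|clean|soiled>
[2] after Suck: <B|clean|clean>
[3] after Suck: <B|clean|clean>
[4] after Suck: <B|clean|clean>
[5] after Right: <B|clean|clean>
[6] after Left: <A|clean|clean>
[7] after Right: <B|clean|clean>

<B|clean|clean>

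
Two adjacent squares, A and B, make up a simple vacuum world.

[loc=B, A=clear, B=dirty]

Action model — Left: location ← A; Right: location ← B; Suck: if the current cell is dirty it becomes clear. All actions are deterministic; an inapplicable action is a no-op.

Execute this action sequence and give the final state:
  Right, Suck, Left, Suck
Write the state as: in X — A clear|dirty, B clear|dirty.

Right (#1): in B — A clear, B dirty
Suck (#2): in B — A clear, B clear
Left (#3): in A — A clear, B clear
Suck (#4): in A — A clear, B clear

in A — A clear, B clear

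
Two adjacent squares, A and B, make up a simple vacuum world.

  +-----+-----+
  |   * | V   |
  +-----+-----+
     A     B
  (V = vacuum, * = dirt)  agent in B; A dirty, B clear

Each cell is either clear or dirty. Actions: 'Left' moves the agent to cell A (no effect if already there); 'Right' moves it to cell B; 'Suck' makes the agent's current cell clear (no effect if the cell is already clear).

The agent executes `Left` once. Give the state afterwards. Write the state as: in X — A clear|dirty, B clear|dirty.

in A — A dirty, B clear

start: in B — A dirty, B clear
t=1 Left ⇒ in A — A dirty, B clear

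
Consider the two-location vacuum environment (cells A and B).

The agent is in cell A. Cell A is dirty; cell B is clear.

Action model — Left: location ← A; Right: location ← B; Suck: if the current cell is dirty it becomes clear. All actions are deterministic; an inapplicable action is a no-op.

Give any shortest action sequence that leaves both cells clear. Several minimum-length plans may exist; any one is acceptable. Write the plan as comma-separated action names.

1) do Suck; now <A|clear|clear>
min 1: A is dirty, one Suck

Suck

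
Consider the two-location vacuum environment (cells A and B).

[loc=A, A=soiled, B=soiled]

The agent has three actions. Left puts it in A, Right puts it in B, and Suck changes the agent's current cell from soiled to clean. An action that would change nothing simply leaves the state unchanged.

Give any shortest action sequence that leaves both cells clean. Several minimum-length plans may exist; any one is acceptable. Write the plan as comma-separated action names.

Suck, Right, Suck

1) do Suck; now loc=A A=clean B=soiled
2) do Right; now loc=B A=clean B=soiled
3) do Suck; now loc=B A=clean B=clean
min 3: Suck A + move + Suck B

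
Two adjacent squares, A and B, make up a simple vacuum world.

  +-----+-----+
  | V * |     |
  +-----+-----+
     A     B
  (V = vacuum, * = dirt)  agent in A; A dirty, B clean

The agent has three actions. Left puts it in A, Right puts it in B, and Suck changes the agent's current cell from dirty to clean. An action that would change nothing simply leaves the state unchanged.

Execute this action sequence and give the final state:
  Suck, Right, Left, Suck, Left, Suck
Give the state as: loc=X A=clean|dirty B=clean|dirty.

1. Suck → loc=A A=clean B=clean
2. Right → loc=B A=clean B=clean
3. Left → loc=A A=clean B=clean
4. Suck → loc=A A=clean B=clean
5. Left → loc=A A=clean B=clean
6. Suck → loc=A A=clean B=clean

loc=A A=clean B=clean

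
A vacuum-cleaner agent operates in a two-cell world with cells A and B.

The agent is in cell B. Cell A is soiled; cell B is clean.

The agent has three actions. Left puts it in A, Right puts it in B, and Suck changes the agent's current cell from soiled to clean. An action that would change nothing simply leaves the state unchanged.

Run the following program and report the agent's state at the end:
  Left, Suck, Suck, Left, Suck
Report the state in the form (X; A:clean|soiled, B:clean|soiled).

Left (#1): (A; A:soiled, B:clean)
Suck (#2): (A; A:clean, B:clean)
Suck (#3): (A; A:clean, B:clean)
Left (#4): (A; A:clean, B:clean)
Suck (#5): (A; A:clean, B:clean)

(A; A:clean, B:clean)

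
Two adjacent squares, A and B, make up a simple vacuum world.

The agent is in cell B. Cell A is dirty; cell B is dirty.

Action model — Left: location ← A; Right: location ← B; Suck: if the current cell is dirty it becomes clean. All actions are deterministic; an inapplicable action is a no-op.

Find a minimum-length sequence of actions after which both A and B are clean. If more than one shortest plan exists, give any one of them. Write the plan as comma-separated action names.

Suck, Left, Suck

step 1/3 (Suck): (B; A:dirty, B:clean)
step 2/3 (Left): (A; A:dirty, B:clean)
step 3/3 (Suck): (A; A:clean, B:clean)
min 3: Suck B + move + Suck A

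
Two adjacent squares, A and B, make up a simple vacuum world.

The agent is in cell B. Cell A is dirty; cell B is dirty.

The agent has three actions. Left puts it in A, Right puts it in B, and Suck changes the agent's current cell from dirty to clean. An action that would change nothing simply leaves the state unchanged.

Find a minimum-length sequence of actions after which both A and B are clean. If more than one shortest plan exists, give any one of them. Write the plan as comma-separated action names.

1. Suck → in B — A dirty, B clean
2. Left → in A — A dirty, B clean
3. Suck → in A — A clean, B clean
min 3: Suck B + move + Suck A

Suck, Left, Suck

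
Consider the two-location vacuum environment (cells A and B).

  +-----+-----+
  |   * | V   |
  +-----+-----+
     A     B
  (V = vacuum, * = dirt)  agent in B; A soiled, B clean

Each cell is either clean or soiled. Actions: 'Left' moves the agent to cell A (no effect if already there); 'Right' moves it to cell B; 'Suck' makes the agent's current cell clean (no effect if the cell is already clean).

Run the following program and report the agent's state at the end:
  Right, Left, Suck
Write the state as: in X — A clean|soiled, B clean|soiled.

[1] after Right: in B — A soiled, B clean
[2] after Left: in A — A soiled, B clean
[3] after Suck: in A — A clean, B clean

in A — A clean, B clean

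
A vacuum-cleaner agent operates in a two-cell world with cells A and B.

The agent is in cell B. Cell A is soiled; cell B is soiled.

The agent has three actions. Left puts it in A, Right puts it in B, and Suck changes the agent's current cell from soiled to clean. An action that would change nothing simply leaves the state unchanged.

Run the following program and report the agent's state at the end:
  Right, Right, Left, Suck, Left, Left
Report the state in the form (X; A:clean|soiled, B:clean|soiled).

step 1/6 (Right): (B; A:soiled, B:soiled)
step 2/6 (Right): (B; A:soiled, B:soiled)
step 3/6 (Left): (A; A:soiled, B:soiled)
step 4/6 (Suck): (A; A:clean, B:soiled)
step 5/6 (Left): (A; A:clean, B:soiled)
step 6/6 (Left): (A; A:clean, B:soiled)

(A; A:clean, B:soiled)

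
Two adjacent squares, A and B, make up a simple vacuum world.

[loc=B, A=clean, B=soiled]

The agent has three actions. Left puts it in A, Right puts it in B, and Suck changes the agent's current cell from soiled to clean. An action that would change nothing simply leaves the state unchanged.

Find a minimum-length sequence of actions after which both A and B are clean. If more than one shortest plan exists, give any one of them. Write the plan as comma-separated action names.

Suck

Suck (#1): in B — A clean, B clean
min 1: B is soiled, one Suck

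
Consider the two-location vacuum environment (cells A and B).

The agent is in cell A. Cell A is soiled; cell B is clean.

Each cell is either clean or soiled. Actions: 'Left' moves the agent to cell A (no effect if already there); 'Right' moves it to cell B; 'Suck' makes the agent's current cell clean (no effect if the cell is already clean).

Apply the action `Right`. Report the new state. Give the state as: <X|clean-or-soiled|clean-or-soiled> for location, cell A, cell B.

<B|soiled|clean>

start: <A|soiled|clean>
[1] after Right: <B|soiled|clean>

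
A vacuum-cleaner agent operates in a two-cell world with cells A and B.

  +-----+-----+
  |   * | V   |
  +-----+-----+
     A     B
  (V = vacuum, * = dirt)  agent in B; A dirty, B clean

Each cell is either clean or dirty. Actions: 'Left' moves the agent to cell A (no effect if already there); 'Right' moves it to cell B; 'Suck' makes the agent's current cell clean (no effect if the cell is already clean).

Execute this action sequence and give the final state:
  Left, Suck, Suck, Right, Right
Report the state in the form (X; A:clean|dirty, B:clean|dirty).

t=1 Left ⇒ (A; A:dirty, B:clean)
t=2 Suck ⇒ (A; A:clean, B:clean)
t=3 Suck ⇒ (A; A:clean, B:clean)
t=4 Right ⇒ (B; A:clean, B:clean)
t=5 Right ⇒ (B; A:clean, B:clean)

(B; A:clean, B:clean)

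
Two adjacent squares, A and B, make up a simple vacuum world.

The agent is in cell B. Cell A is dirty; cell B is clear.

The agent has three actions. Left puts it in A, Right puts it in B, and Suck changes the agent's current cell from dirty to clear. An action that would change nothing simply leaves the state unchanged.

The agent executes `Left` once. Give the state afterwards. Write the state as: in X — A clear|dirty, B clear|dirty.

in A — A dirty, B clear

start: in B — A dirty, B clear
t=1 Left ⇒ in A — A dirty, B clear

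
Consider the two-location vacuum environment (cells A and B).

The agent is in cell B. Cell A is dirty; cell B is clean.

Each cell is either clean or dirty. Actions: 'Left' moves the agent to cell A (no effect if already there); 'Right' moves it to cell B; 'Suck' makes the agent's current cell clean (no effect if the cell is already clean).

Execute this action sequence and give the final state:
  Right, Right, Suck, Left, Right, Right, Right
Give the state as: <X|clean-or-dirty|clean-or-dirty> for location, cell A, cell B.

t=1 Right ⇒ <B|dirty|clean>
t=2 Right ⇒ <B|dirty|clean>
t=3 Suck ⇒ <B|dirty|clean>
t=4 Left ⇒ <A|dirty|clean>
t=5 Right ⇒ <B|dirty|clean>
t=6 Right ⇒ <B|dirty|clean>
t=7 Right ⇒ <B|dirty|clean>

<B|dirty|clean>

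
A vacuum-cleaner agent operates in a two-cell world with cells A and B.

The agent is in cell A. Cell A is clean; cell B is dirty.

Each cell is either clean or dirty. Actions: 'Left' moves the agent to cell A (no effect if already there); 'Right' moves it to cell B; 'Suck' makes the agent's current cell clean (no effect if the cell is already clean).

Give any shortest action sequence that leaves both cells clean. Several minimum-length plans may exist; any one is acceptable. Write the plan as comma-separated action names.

Right, Suck

t=1 Right ⇒ <B|clean|dirty>
t=2 Suck ⇒ <B|clean|clean>
min 2: go B then Suck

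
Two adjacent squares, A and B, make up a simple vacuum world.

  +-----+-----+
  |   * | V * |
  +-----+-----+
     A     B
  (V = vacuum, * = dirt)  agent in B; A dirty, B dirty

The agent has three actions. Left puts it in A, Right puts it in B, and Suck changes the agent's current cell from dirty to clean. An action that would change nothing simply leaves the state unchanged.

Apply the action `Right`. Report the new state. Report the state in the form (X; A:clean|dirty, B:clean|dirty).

(B; A:dirty, B:dirty)

start: (B; A:dirty, B:dirty)
t=1 Right ⇒ (B; A:dirty, B:dirty)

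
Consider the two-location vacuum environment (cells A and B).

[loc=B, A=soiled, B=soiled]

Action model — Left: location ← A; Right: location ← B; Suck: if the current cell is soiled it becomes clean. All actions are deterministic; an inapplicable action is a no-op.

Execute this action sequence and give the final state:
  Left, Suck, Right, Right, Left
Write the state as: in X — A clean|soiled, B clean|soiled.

Left (#1): in A — A soiled, B soiled
Suck (#2): in A — A clean, B soiled
Right (#3): in B — A clean, B soiled
Right (#4): in B — A clean, B soiled
Left (#5): in A — A clean, B soiled

in A — A clean, B soiled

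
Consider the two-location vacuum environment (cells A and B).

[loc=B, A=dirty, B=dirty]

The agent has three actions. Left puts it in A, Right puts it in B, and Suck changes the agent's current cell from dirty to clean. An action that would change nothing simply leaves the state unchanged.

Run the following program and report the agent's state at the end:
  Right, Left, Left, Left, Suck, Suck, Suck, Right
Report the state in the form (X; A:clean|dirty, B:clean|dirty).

(B; A:clean, B:dirty)

[1] after Right: (B; A:dirty, B:dirty)
[2] after Left: (A; A:dirty, B:dirty)
[3] after Left: (A; A:dirty, B:dirty)
[4] after Left: (A; A:dirty, B:dirty)
[5] after Suck: (A; A:clean, B:dirty)
[6] after Suck: (A; A:clean, B:dirty)
[7] after Suck: (A; A:clean, B:dirty)
[8] after Right: (B; A:clean, B:dirty)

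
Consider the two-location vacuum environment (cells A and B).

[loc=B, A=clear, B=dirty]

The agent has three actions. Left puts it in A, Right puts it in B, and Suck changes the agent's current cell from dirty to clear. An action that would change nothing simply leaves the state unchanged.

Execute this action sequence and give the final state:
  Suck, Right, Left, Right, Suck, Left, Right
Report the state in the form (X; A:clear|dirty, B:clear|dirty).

(B; A:clear, B:clear)

step 1/7 (Suck): (B; A:clear, B:clear)
step 2/7 (Right): (B; A:clear, B:clear)
step 3/7 (Left): (A; A:clear, B:clear)
step 4/7 (Right): (B; A:clear, B:clear)
step 5/7 (Suck): (B; A:clear, B:clear)
step 6/7 (Left): (A; A:clear, B:clear)
step 7/7 (Right): (B; A:clear, B:clear)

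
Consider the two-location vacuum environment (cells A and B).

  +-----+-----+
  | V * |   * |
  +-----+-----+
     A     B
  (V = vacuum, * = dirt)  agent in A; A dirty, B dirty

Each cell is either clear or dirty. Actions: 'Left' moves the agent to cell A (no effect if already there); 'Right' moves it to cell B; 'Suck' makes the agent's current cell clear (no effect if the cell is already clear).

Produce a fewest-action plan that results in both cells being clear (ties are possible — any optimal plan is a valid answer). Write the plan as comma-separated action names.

[1] after Suck: (A; A:clear, B:dirty)
[2] after Right: (B; A:clear, B:dirty)
[3] after Suck: (B; A:clear, B:clear)
min 3: Suck A + move + Suck B

Suck, Right, Suck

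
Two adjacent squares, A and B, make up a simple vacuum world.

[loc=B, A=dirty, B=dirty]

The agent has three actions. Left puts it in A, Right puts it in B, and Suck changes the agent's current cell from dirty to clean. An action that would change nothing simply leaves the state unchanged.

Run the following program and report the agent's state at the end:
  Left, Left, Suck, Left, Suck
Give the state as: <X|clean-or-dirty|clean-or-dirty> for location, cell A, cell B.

t=1 Left ⇒ <A|dirty|dirty>
t=2 Left ⇒ <A|dirty|dirty>
t=3 Suck ⇒ <A|clean|dirty>
t=4 Left ⇒ <A|clean|dirty>
t=5 Suck ⇒ <A|clean|dirty>

<A|clean|dirty>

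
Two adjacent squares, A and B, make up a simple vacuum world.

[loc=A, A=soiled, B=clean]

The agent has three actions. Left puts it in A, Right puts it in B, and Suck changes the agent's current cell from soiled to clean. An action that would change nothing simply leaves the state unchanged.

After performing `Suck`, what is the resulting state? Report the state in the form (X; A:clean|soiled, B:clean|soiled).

start: (A; A:soiled, B:clean)
1) do Suck; now (A; A:clean, B:clean)

(A; A:clean, B:clean)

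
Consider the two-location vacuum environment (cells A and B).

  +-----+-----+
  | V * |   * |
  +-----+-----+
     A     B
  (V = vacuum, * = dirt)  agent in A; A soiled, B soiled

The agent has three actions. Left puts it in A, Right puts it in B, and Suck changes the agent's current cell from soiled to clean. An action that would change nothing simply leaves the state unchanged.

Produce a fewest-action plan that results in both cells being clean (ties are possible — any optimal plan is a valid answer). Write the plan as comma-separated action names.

[1] after Suck: <A|clean|soiled>
[2] after Right: <B|clean|soiled>
[3] after Suck: <B|clean|clean>
min 3: Suck A + move + Suck B

Suck, Right, Suck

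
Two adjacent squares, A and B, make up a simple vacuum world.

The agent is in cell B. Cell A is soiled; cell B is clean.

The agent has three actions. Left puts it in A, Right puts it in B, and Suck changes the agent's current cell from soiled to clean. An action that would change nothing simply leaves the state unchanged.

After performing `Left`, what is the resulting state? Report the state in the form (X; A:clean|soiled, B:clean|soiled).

(A; A:soiled, B:clean)

start: (B; A:soiled, B:clean)
1. Left → (A; A:soiled, B:clean)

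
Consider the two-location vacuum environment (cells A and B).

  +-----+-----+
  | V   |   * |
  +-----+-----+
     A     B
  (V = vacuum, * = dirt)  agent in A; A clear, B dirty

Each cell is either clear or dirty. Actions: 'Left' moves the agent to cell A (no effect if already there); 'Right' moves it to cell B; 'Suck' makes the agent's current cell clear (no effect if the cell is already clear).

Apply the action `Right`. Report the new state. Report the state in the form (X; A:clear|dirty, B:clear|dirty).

(B; A:clear, B:dirty)

start: (A; A:clear, B:dirty)
step 1/1 (Right): (B; A:clear, B:dirty)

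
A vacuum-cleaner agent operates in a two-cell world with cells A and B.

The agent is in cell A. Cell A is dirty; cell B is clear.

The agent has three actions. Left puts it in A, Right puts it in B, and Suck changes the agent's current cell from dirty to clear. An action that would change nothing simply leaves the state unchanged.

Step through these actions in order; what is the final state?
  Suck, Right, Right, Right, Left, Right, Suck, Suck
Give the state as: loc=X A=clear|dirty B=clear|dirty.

step 1/8 (Suck): loc=A A=clear B=clear
step 2/8 (Right): loc=B A=clear B=clear
step 3/8 (Right): loc=B A=clear B=clear
step 4/8 (Right): loc=B A=clear B=clear
step 5/8 (Left): loc=A A=clear B=clear
step 6/8 (Right): loc=B A=clear B=clear
step 7/8 (Suck): loc=B A=clear B=clear
step 8/8 (Suck): loc=B A=clear B=clear

loc=B A=clear B=clear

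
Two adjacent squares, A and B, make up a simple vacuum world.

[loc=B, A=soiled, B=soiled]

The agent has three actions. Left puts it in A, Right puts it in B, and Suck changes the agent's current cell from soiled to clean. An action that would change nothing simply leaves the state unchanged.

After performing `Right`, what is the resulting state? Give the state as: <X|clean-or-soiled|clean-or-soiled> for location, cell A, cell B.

<B|soiled|soiled>

start: <B|soiled|soiled>
Right (#1): <B|soiled|soiled>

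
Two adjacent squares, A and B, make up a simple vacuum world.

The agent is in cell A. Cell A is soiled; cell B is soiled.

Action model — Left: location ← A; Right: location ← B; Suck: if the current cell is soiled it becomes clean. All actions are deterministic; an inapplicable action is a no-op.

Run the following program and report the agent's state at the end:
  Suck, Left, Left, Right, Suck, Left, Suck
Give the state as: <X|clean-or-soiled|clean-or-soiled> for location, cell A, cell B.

<A|clean|clean>

1. Suck → <A|clean|soiled>
2. Left → <A|clean|soiled>
3. Left → <A|clean|soiled>
4. Right → <B|clean|soiled>
5. Suck → <B|clean|clean>
6. Left → <A|clean|clean>
7. Suck → <A|clean|clean>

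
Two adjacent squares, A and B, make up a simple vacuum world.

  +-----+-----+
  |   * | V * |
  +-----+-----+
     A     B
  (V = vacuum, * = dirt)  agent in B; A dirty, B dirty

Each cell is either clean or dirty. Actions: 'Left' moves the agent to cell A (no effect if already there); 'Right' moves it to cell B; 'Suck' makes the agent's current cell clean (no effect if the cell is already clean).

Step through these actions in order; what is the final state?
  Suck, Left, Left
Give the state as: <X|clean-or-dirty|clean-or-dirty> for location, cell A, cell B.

<A|dirty|clean>

t=1 Suck ⇒ <B|dirty|clean>
t=2 Left ⇒ <A|dirty|clean>
t=3 Left ⇒ <A|dirty|clean>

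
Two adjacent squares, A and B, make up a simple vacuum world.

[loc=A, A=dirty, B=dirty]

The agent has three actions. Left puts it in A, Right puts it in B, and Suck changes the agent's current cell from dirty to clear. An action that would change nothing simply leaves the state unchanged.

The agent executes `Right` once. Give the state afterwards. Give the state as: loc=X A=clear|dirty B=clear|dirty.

start: loc=A A=dirty B=dirty
1. Right → loc=B A=dirty B=dirty

loc=B A=dirty B=dirty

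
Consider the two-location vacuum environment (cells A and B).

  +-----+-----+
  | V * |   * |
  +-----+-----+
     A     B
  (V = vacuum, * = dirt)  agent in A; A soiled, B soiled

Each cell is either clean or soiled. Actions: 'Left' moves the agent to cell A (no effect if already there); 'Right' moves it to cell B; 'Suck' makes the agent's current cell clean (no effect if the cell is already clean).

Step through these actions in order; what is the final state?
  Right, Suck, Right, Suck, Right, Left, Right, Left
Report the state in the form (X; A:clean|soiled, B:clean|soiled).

1) do Right; now (B; A:soiled, B:soiled)
2) do Suck; now (B; A:soiled, B:clean)
3) do Right; now (B; A:soiled, B:clean)
4) do Suck; now (B; A:soiled, B:clean)
5) do Right; now (B; A:soiled, B:clean)
6) do Left; now (A; A:soiled, B:clean)
7) do Right; now (B; A:soiled, B:clean)
8) do Left; now (A; A:soiled, B:clean)

(A; A:soiled, B:clean)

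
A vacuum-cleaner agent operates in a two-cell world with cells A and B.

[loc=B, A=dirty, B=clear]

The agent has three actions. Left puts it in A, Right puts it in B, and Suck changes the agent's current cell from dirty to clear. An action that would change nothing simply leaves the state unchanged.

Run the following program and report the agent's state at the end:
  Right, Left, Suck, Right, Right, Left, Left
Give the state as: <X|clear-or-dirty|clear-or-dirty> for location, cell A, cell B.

<A|clear|clear>

1. Right → <B|dirty|clear>
2. Left → <A|dirty|clear>
3. Suck → <A|clear|clear>
4. Right → <B|clear|clear>
5. Right → <B|clear|clear>
6. Left → <A|clear|clear>
7. Left → <A|clear|clear>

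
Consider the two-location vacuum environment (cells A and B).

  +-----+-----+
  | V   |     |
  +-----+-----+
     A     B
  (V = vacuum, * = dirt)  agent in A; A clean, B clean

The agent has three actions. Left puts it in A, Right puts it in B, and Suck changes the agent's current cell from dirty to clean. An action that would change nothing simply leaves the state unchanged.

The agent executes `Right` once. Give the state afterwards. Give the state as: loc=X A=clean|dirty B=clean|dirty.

loc=B A=clean B=clean

start: loc=A A=clean B=clean
t=1 Right ⇒ loc=B A=clean B=clean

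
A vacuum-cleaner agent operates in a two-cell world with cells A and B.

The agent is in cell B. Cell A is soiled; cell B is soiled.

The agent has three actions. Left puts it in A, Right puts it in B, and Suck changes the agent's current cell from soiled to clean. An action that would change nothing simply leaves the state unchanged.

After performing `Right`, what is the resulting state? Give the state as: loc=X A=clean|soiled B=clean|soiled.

loc=B A=soiled B=soiled

start: loc=B A=soiled B=soiled
t=1 Right ⇒ loc=B A=soiled B=soiled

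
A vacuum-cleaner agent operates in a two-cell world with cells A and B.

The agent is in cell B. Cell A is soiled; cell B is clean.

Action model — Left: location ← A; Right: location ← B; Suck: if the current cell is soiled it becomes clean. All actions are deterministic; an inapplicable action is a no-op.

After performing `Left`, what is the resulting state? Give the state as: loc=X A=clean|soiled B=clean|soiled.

loc=A A=soiled B=clean

start: loc=B A=soiled B=clean
step 1/1 (Left): loc=A A=soiled B=clean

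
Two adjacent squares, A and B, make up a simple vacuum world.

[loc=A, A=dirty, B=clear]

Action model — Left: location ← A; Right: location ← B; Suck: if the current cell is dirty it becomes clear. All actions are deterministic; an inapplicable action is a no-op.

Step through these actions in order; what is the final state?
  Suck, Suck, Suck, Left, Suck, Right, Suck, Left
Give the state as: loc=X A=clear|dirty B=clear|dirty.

1) do Suck; now loc=A A=clear B=clear
2) do Suck; now loc=A A=clear B=clear
3) do Suck; now loc=A A=clear B=clear
4) do Left; now loc=A A=clear B=clear
5) do Suck; now loc=A A=clear B=clear
6) do Right; now loc=B A=clear B=clear
7) do Suck; now loc=B A=clear B=clear
8) do Left; now loc=A A=clear B=clear

loc=A A=clear B=clear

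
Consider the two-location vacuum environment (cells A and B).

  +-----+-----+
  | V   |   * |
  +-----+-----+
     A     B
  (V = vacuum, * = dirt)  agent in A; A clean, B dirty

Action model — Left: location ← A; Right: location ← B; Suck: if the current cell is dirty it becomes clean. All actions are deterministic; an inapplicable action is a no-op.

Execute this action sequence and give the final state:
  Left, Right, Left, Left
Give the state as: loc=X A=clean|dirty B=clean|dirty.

step 1/4 (Left): loc=A A=clean B=dirty
step 2/4 (Right): loc=B A=clean B=dirty
step 3/4 (Left): loc=A A=clean B=dirty
step 4/4 (Left): loc=A A=clean B=dirty

loc=A A=clean B=dirty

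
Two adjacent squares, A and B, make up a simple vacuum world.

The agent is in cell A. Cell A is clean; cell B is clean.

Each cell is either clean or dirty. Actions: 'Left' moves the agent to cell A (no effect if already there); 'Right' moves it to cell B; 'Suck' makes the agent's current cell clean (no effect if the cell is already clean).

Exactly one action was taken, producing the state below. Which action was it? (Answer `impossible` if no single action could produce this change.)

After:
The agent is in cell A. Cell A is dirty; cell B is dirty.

try  Left: (A; A:clean, B:clean)
try Right: (B; A:clean, B:clean)
try  Suck: (A; A:clean, B:clean)
no single action produces the after-state

impossible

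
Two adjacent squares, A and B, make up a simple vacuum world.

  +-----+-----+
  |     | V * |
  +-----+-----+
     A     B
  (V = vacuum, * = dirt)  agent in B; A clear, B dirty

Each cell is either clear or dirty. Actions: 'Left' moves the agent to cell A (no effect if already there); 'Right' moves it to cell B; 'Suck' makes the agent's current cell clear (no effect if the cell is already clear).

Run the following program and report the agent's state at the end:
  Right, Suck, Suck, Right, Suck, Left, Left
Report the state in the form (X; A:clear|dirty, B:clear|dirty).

step 1/7 (Right): (B; A:clear, B:dirty)
step 2/7 (Suck): (B; A:clear, B:clear)
step 3/7 (Suck): (B; A:clear, B:clear)
step 4/7 (Right): (B; A:clear, B:clear)
step 5/7 (Suck): (B; A:clear, B:clear)
step 6/7 (Left): (A; A:clear, B:clear)
step 7/7 (Left): (A; A:clear, B:clear)

(A; A:clear, B:clear)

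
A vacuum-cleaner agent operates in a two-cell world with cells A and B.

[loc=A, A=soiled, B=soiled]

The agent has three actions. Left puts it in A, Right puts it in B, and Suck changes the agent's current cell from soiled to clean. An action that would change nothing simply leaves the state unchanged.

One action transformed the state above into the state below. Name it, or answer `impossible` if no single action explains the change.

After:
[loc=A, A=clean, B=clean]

impossible

try  Left: in A — A soiled, B soiled
try Right: in B — A soiled, B soiled
try  Suck: in A — A clean, B soiled
no single action produces the after-state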